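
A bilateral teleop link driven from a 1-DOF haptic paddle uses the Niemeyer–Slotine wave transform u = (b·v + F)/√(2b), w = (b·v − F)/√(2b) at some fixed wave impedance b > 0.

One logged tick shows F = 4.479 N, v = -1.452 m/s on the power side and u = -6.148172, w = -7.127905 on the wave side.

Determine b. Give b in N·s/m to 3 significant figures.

u + w = -13.276077;  u + w = √(2b)·v, so √(2b) = -13.276077/(-1.452) = 9.143304.
b = (√(2b))²/2 = 83.600003/2 = 41.800001.
(Check via u − w = 2F/√(2b): u − w = 0.979733, 2F/√(2b) = 0.979733.)

b = 41.8 N·s/m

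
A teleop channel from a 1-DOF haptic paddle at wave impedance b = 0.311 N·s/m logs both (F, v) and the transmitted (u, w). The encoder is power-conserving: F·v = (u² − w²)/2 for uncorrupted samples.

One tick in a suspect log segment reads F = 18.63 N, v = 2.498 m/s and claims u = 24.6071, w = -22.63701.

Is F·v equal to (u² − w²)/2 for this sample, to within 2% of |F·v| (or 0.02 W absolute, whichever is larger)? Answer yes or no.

yes

F·v = 18.63×2.498 = 46.53774 W.
(u² − w²)/2 = (605.50937 − 512.43422)/2 = 46.53757 W.
|Δ| = 0.00017;  2% of max(1, |F·v|) = 0.93075.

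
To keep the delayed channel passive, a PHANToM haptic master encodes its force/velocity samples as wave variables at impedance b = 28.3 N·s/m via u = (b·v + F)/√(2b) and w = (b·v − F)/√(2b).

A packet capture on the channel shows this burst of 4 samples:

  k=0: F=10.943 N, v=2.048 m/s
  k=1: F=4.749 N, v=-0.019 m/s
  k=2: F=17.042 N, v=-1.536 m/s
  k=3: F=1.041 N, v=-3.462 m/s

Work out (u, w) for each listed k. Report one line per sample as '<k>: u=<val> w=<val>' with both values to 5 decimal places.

k=0: b·v=28.3×2.048=57.95840; √(2b)=7.52330; u=(57.95840+10.943)/7.52330=9.15840, w=(57.95840−10.943)/7.52330=6.24931
k=1: b·v=28.3×(-0.019)=-0.53770; √(2b)=7.52330; u=(-0.53770+4.749)/7.52330=0.55977, w=(-0.53770−4.749)/7.52330=-0.70271
k=2: b·v=28.3×(-1.536)=-43.46880; √(2b)=7.52330; u=(-43.46880+17.042)/7.52330=-3.51266, w=(-43.46880−17.042)/7.52330=-8.04312
k=3: b·v=28.3×(-3.462)=-97.97460; √(2b)=7.52330; u=(-97.97460+1.041)/7.52330=-12.88446, w=(-97.97460−1.041)/7.52330=-13.16120

0: u=9.15840 w=6.24931
1: u=0.55977 w=-0.70271
2: u=-3.51266 w=-8.04312
3: u=-12.88446 w=-13.16120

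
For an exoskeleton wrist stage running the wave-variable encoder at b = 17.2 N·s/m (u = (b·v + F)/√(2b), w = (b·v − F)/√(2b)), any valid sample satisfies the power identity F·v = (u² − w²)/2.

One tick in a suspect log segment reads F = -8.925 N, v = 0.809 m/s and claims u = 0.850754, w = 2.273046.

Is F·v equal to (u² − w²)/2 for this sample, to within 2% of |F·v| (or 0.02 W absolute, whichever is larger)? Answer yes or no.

no

F·v = (-8.925)×0.809 = -7.220325 W.
(u² − w²)/2 = (0.723782 − 5.166738)/2 = -2.221478 W.
|Δ| = 4.998847;  2% of max(1, |F·v|) = 0.144407.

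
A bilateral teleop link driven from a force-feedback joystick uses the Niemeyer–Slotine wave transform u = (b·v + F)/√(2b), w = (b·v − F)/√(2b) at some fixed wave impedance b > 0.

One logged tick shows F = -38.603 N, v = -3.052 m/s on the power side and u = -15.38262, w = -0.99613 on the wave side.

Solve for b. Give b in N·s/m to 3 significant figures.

b = 14.4 N·s/m

u + w = -16.37875;  u + w = √(2b)·v, so √(2b) = -16.37875/(-3.052) = 5.36656.
b = (√(2b))²/2 = 28.80000/2 = 14.40000.
(Check via u − w = 2F/√(2b): u − w = -14.38649, 2F/√(2b) = -14.38649.)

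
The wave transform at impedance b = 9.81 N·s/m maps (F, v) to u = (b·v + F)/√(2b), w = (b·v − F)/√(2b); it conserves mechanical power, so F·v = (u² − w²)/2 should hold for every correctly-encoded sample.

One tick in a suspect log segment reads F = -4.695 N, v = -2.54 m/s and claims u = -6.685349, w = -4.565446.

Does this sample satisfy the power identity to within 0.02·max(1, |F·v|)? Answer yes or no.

F·v = (-4.695)×(-2.54) = 11.925300 W.
(u² − w²)/2 = (44.693891 − 20.843297)/2 = 11.925297 W.
|Δ| = 0.000003;  2% of max(1, |F·v|) = 0.238506.

yes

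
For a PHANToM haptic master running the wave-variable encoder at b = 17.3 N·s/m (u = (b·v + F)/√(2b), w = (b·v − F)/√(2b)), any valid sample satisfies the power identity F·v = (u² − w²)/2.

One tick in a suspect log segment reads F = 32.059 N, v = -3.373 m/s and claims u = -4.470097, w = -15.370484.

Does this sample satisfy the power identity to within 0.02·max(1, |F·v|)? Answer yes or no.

F·v = 32.059×(-3.373) = -108.135007 W.
(u² − w²)/2 = (19.981767 − 236.251778)/2 = -108.135006 W.
|Δ| = 0.000001;  2% of max(1, |F·v|) = 2.162700.

yes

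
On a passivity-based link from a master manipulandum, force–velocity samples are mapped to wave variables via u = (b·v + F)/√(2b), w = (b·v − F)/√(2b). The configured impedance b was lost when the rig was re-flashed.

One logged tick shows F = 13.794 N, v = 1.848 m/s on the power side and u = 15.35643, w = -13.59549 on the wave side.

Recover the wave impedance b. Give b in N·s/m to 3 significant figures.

u + w = 1.76094;  u + w = √(2b)·v, so √(2b) = 1.76094/1.848 = 0.95289.
b = (√(2b))²/2 = 0.90800/2 = 0.45400.
(Check via u − w = 2F/√(2b): u − w = 28.95192, 2F/√(2b) = 28.95194.)

b = 0.454 N·s/m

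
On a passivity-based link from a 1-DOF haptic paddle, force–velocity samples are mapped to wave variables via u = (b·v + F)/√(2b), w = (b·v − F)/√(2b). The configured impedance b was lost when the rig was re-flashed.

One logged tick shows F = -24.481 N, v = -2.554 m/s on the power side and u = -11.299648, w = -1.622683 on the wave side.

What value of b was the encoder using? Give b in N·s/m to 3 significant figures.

u + w = -12.922331;  u + w = √(2b)·v, so √(2b) = -12.922331/(-2.554) = 5.059644.
b = (√(2b))²/2 = 25.599998/2 = 12.799999.
(Check via u − w = 2F/√(2b): u − w = -9.676965, 2F/√(2b) = -9.676965.)

b = 12.8 N·s/m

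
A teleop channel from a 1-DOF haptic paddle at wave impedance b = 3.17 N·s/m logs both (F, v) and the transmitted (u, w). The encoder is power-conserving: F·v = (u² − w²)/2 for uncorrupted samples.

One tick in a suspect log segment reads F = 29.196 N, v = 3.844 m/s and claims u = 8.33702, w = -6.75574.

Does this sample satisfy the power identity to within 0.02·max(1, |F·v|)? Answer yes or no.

F·v = 29.196×3.844 = 112.22942 W.
(u² − w²)/2 = (69.50590 − 45.64002)/2 = 11.93294 W.
|Δ| = 100.29648;  2% of max(1, |F·v|) = 2.24459.

no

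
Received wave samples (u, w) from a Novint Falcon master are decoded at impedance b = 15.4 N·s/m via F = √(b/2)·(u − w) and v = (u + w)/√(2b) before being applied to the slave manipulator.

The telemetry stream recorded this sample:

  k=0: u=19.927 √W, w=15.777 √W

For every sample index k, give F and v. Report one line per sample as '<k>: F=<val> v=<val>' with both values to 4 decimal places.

0: F=11.5158 v=6.4334

k=0: u−w=4.1500, u+w=35.7040; √(b/2)=2.7749, √(2b)=5.5498; F=2.7749×4.15=11.5158, v=35.7040/5.5498=6.4334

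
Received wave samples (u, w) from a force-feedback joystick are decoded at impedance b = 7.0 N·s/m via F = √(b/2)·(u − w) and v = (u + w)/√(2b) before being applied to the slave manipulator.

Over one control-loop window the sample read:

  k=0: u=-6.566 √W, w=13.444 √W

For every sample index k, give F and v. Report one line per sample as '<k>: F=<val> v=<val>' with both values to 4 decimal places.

0: F=-37.4353 v=1.8382

k=0: u−w=-20.0100, u+w=6.8780; √(b/2)=1.8708, √(2b)=3.7417; F=1.8708×(-20.01)=-37.4353, v=6.8780/3.7417=1.8382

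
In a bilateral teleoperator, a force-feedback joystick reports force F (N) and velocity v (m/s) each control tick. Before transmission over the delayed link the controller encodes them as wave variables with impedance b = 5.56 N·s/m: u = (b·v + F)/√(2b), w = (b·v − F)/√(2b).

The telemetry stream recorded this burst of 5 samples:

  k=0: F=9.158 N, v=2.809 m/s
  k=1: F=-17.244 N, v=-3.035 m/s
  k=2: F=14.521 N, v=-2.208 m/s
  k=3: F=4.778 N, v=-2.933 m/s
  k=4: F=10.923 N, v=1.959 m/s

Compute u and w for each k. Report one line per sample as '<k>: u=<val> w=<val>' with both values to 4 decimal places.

0: u=7.4298 w=1.9372
1: u=-10.2315 w=0.1108
2: u=0.6731 w=-8.0360
3: u=-3.4575 w=-6.3231
4: u=6.5419 w=-0.0093

k=0: b·v=5.56×2.809=15.6180; √(2b)=3.3347; u=(15.6180+9.158)/3.3347=7.4298, w=(15.6180−9.158)/3.3347=1.9372
k=1: b·v=5.56×(-3.035)=-16.8746; √(2b)=3.3347; u=(-16.8746+(-17.244))/3.3347=-10.2315, w=(-16.8746−(-17.244))/3.3347=0.1108
k=2: b·v=5.56×(-2.208)=-12.2765; √(2b)=3.3347; u=(-12.2765+14.521)/3.3347=0.6731, w=(-12.2765−14.521)/3.3347=-8.0360
k=3: b·v=5.56×(-2.933)=-16.3075; √(2b)=3.3347; u=(-16.3075+4.778)/3.3347=-3.4575, w=(-16.3075−4.778)/3.3347=-6.3231
k=4: b·v=5.56×1.959=10.8920; √(2b)=3.3347; u=(10.8920+10.923)/3.3347=6.5419, w=(10.8920−10.923)/3.3347=-0.0093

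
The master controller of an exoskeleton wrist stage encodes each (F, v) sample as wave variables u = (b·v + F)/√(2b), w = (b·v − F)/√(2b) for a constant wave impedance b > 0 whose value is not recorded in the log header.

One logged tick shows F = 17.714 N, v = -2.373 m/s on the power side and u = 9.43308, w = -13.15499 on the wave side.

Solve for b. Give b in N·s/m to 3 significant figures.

u + w = -3.72191;  u + w = √(2b)·v, so √(2b) = -3.72191/(-2.373) = 1.56844.
b = (√(2b))²/2 = 2.46001/2 = 1.23000.
(Check via u − w = 2F/√(2b): u − w = 22.58807, 2F/√(2b) = 22.58804.)

b = 1.23 N·s/m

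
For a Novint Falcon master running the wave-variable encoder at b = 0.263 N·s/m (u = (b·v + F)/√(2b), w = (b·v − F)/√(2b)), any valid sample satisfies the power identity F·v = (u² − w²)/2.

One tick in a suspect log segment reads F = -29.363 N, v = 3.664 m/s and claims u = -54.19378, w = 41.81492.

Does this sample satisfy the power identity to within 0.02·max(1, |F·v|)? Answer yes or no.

F·v = (-29.363)×3.664 = -107.58603 W.
(u² − w²)/2 = (2936.96579 − 1748.48753)/2 = 594.23913 W.
|Δ| = 701.82516;  2% of max(1, |F·v|) = 2.15172.

no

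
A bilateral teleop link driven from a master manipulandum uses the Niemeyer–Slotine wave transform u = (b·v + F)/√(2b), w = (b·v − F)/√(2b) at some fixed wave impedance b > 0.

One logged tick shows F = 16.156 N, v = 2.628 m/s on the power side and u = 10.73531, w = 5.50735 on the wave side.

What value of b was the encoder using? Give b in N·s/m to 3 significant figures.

b = 19.1 N·s/m

u + w = 16.2427;  u + w = √(2b)·v, so √(2b) = 16.2427/2.628 = 6.1806.
b = (√(2b))²/2 = 38.2000/2 = 19.1000.
(Check via u − w = 2F/√(2b): u − w = 5.2280, 2F/√(2b) = 5.2280.)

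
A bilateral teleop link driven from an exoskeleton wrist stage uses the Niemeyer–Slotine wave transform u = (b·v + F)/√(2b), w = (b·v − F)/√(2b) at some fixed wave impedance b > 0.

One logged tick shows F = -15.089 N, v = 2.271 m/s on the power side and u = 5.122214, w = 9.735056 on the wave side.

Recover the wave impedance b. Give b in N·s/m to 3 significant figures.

u + w = 14.857270;  u + w = √(2b)·v, so √(2b) = 14.857270/2.271 = 6.542171.
b = (√(2b))²/2 = 42.799999/2 = 21.400000.
(Check via u − w = 2F/√(2b): u − w = -4.612842, 2F/√(2b) = -4.612842.)

b = 21.4 N·s/m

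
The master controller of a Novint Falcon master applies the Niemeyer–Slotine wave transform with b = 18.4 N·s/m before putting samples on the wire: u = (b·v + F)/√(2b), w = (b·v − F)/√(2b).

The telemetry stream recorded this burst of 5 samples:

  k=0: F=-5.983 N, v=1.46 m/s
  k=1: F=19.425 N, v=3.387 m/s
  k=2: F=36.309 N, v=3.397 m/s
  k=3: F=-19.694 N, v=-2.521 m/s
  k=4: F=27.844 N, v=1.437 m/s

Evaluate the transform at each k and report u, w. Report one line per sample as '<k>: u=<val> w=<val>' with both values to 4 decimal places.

0: u=3.4421 w=5.4147
1: u=13.4754 w=7.0712
2: u=16.2890 w=4.3182
3: u=-10.8930 w=-4.4001
4: u=8.9486 w=-0.2313

k=0: b·v=18.4×1.46=26.8640; √(2b)=6.0663; u=(26.8640+(-5.983))/6.0663=3.4421, w=(26.8640−(-5.983))/6.0663=5.4147
k=1: b·v=18.4×3.387=62.3208; √(2b)=6.0663; u=(62.3208+19.425)/6.0663=13.4754, w=(62.3208−19.425)/6.0663=7.0712
k=2: b·v=18.4×3.397=62.5048; √(2b)=6.0663; u=(62.5048+36.309)/6.0663=16.2890, w=(62.5048−36.309)/6.0663=4.3182
k=3: b·v=18.4×(-2.521)=-46.3864; √(2b)=6.0663; u=(-46.3864+(-19.694))/6.0663=-10.8930, w=(-46.3864−(-19.694))/6.0663=-4.4001
k=4: b·v=18.4×1.437=26.4408; √(2b)=6.0663; u=(26.4408+27.844)/6.0663=8.9486, w=(26.4408−27.844)/6.0663=-0.2313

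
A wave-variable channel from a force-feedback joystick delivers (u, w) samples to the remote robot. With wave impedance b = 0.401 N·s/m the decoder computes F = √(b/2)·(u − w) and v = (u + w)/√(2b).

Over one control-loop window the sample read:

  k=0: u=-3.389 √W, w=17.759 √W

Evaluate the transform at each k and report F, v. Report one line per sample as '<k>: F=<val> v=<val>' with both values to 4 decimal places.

k=0: u−w=-21.1480, u+w=14.3700; √(b/2)=0.4478, √(2b)=0.8955; F=0.4478×(-21.148)=-9.4695, v=14.3700/0.8955=16.0461

0: F=-9.4695 v=16.0461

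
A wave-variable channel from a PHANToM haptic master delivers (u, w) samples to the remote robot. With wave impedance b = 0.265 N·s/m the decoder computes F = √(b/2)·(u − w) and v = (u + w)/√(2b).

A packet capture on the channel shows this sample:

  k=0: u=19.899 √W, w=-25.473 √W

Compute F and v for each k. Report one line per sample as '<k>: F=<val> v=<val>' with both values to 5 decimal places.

0: F=16.51566 v=-7.65648

k=0: u−w=45.37200, u+w=-5.57400; √(b/2)=0.36401, √(2b)=0.72801; F=0.36401×45.372=16.51566, v=-5.57400/0.72801=-7.65648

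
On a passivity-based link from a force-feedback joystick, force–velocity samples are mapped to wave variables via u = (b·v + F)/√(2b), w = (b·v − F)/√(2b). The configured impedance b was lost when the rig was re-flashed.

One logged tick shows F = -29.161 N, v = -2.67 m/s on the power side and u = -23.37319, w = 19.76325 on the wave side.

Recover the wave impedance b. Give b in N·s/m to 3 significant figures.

b = 0.914 N·s/m

u + w = -3.60994;  u + w = √(2b)·v, so √(2b) = -3.60994/(-2.67) = 1.35204.
b = (√(2b))²/2 = 1.82801/2 = 0.91400.
(Check via u − w = 2F/√(2b): u − w = -43.13644, 2F/√(2b) = -43.13638.)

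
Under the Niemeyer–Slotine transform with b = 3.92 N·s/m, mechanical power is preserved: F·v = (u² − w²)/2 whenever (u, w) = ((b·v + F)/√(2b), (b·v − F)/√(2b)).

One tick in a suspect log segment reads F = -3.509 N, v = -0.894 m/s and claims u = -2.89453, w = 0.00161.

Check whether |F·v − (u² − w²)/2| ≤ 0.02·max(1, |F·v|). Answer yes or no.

no

F·v = (-3.509)×(-0.894) = 3.13705 W.
(u² − w²)/2 = (8.37830 − 0.00000)/2 = 4.18915 W.
|Δ| = 1.05210;  2% of max(1, |F·v|) = 0.06274.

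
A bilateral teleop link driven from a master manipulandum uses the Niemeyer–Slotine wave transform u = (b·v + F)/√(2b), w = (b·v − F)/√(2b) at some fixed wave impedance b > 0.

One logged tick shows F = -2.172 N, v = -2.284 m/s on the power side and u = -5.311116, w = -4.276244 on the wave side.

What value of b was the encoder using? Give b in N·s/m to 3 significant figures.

b = 8.81 N·s/m

u + w = -9.587360;  u + w = √(2b)·v, so √(2b) = -9.587360/(-2.284) = 4.197618.
b = (√(2b))²/2 = 17.619999/2 = 8.809999.
(Check via u − w = 2F/√(2b): u − w = -1.034872, 2F/√(2b) = -1.034873.)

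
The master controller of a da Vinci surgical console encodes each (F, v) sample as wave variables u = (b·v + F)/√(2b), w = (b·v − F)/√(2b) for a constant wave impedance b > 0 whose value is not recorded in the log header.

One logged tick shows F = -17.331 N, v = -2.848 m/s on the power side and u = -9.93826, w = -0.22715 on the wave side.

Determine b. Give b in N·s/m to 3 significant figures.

b = 6.37 N·s/m

u + w = -10.1654;  u + w = √(2b)·v, so √(2b) = -10.1654/(-2.848) = 3.5693.
b = (√(2b))²/2 = 12.7400/2 = 6.3700.
(Check via u − w = 2F/√(2b): u − w = -9.7111, 2F/√(2b) = -9.7111.)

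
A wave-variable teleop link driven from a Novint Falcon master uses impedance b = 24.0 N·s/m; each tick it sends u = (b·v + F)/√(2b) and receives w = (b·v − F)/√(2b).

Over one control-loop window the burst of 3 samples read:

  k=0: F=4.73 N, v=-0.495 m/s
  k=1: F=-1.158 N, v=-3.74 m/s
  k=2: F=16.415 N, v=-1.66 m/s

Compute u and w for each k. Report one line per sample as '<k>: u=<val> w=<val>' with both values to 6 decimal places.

k=0: b·v=24.0×(-0.495)=-11.880000; √(2b)=6.928203; u=(-11.880000+4.73)/6.928203=-1.032014, w=(-11.880000−4.73)/6.928203=-2.397447
k=1: b·v=24.0×(-3.74)=-89.760000; √(2b)=6.928203; u=(-89.760000+(-1.158))/6.928203=-13.122883, w=(-89.760000−(-1.158))/6.928203=-12.788597
k=2: b·v=24.0×(-1.66)=-39.840000; √(2b)=6.928203; u=(-39.840000+16.415)/6.928203=-3.381108, w=(-39.840000−16.415)/6.928203=-8.119710

0: u=-1.032014 w=-2.397447
1: u=-13.122883 w=-12.788597
2: u=-3.381108 w=-8.119710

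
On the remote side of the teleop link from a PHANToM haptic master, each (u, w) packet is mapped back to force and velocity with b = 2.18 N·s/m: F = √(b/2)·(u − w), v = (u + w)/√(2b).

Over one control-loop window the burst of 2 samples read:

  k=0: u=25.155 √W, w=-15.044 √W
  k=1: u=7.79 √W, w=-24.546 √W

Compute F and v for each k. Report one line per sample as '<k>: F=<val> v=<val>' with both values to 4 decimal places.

0: F=41.9690 v=4.8423
1: F=33.7598 v=-8.0247

k=0: u−w=40.1990, u+w=10.1110; √(b/2)=1.0440, √(2b)=2.0881; F=1.0440×40.199=41.9690, v=10.1110/2.0881=4.8423
k=1: u−w=32.3360, u+w=-16.7560; √(b/2)=1.0440, √(2b)=2.0881; F=1.0440×32.336=33.7598, v=-16.7560/2.0881=-8.0247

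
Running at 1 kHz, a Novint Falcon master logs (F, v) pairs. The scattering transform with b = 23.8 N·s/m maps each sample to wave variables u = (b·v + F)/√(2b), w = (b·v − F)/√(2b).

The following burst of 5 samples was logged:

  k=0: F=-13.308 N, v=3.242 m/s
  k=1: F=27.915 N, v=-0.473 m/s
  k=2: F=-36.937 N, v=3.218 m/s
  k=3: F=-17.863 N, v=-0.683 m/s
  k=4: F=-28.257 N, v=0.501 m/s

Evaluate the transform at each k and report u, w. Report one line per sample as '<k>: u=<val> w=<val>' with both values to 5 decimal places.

k=0: b·v=23.8×3.242=77.15960; √(2b)=6.89928; u=(77.15960+(-13.308))/6.89928=9.25483, w=(77.15960−(-13.308))/6.89928=13.11262
k=1: b·v=23.8×(-0.473)=-11.25740; √(2b)=6.89928; u=(-11.25740+27.915)/6.89928=2.41440, w=(-11.25740−27.915)/6.89928=-5.67776
k=2: b·v=23.8×3.218=76.58840; √(2b)=6.89928; u=(76.58840+(-36.937))/6.89928=5.74718, w=(76.58840−(-36.937))/6.89928=16.45468
k=3: b·v=23.8×(-0.683)=-16.25540; √(2b)=6.89928; u=(-16.25540+(-17.863))/6.89928=-4.94522, w=(-16.25540−(-17.863))/6.89928=0.23301
k=4: b·v=23.8×0.501=11.92380; √(2b)=6.89928; u=(11.92380+(-28.257))/6.89928=-2.36738, w=(11.92380−(-28.257))/6.89928=5.82392

0: u=9.25483 w=13.11262
1: u=2.41440 w=-5.67776
2: u=5.74718 w=16.45468
3: u=-4.94522 w=0.23301
4: u=-2.36738 w=5.82392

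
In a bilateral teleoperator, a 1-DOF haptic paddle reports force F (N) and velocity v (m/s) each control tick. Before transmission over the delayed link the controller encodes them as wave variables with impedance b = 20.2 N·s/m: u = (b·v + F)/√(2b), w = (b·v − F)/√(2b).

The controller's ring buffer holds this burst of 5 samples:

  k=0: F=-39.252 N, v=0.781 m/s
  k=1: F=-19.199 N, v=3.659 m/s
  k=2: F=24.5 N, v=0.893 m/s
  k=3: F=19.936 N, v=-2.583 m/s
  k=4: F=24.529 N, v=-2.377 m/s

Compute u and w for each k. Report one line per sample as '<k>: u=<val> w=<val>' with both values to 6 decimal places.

0: u=-3.693429 w=8.657542
1: u=8.607921 w=14.649047
2: u=6.692564 w=-1.016567
3: u=-5.072388 w=-11.345417
4: u=-3.695096 w=-11.413352

k=0: b·v=20.2×0.781=15.776200; √(2b)=6.356099; u=(15.776200+(-39.252))/6.356099=-3.693429, w=(15.776200−(-39.252))/6.356099=8.657542
k=1: b·v=20.2×3.659=73.911800; √(2b)=6.356099; u=(73.911800+(-19.199))/6.356099=8.607921, w=(73.911800−(-19.199))/6.356099=14.649047
k=2: b·v=20.2×0.893=18.038600; √(2b)=6.356099; u=(18.038600+24.5)/6.356099=6.692564, w=(18.038600−24.5)/6.356099=-1.016567
k=3: b·v=20.2×(-2.583)=-52.176600; √(2b)=6.356099; u=(-52.176600+19.936)/6.356099=-5.072388, w=(-52.176600−19.936)/6.356099=-11.345417
k=4: b·v=20.2×(-2.377)=-48.015400; √(2b)=6.356099; u=(-48.015400+24.529)/6.356099=-3.695096, w=(-48.015400−24.529)/6.356099=-11.413352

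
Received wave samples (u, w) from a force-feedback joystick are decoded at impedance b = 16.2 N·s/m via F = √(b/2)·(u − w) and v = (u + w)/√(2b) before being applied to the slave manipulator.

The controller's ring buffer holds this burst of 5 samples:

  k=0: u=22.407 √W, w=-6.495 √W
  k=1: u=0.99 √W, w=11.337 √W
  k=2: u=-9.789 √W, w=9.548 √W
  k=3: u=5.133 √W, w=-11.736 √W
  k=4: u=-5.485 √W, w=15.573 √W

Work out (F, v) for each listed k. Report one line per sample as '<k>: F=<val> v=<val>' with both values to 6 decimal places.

k=0: u−w=28.902000, u+w=15.912000; √(b/2)=2.846050, √(2b)=5.692100; F=2.846050×28.902=82.256534, v=15.912000/5.692100=2.795453
k=1: u−w=-10.347000, u+w=12.327000; √(b/2)=2.846050, √(2b)=5.692100; F=2.846050×(-10.347)=-29.448078, v=12.327000/5.692100=2.165633
k=2: u−w=-19.337000, u+w=-0.241000; √(b/2)=2.846050, √(2b)=5.692100; F=2.846050×(-19.337)=-55.034067, v=-0.241000/5.692100=-0.042339
k=3: u−w=16.869000, u+w=-6.603000; √(b/2)=2.846050, √(2b)=5.692100; F=2.846050×16.869=48.010016, v=-6.603000/5.692100=-1.160029
k=4: u−w=-21.058000, u+w=10.088000; √(b/2)=2.846050, √(2b)=5.692100; F=2.846050×(-21.058)=-59.932119, v=10.088000/5.692100=1.772281

0: F=82.256534 v=2.795453
1: F=-29.448078 v=2.165633
2: F=-55.034067 v=-0.042339
3: F=48.010016 v=-1.160029
4: F=-59.932119 v=1.772281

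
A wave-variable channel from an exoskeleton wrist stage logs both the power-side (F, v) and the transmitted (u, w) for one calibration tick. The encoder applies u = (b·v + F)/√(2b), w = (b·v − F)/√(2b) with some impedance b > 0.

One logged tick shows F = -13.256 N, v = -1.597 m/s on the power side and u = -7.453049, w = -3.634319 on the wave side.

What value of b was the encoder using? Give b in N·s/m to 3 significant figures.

b = 24.1 N·s/m

u + w = -11.087368;  u + w = √(2b)·v, so √(2b) = -11.087368/(-1.597) = 6.942622.
b = (√(2b))²/2 = 48.200006/2 = 24.100003.
(Check via u − w = 2F/√(2b): u − w = -3.818730, 2F/√(2b) = -3.818730.)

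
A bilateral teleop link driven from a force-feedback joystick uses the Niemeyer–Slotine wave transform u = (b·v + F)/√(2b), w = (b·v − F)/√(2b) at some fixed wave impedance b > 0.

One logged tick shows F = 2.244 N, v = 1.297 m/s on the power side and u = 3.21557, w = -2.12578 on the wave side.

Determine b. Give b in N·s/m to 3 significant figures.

u + w = 1.0898;  u + w = √(2b)·v, so √(2b) = 1.0898/1.297 = 0.8402.
b = (√(2b))²/2 = 0.7060/2 = 0.3530.
(Check via u − w = 2F/√(2b): u − w = 5.3414, 2F/√(2b) = 5.3413.)

b = 0.353 N·s/m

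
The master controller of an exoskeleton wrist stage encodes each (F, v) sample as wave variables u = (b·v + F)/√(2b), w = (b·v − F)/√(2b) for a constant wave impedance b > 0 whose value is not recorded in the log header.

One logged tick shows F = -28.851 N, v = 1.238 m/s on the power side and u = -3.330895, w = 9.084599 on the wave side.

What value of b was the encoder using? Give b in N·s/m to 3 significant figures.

b = 10.8 N·s/m

u + w = 5.753704;  u + w = √(2b)·v, so √(2b) = 5.753704/1.238 = 4.647580.
b = (√(2b))²/2 = 21.600000/2 = 10.800000.
(Check via u − w = 2F/√(2b): u − w = -12.415494, 2F/√(2b) = -12.415494.)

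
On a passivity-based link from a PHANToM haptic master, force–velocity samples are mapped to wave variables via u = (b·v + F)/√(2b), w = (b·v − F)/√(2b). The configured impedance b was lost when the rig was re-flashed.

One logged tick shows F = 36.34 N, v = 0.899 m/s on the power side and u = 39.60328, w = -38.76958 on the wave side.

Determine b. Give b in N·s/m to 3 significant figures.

u + w = 0.83370;  u + w = √(2b)·v, so √(2b) = 0.83370/0.899 = 0.92736.
b = (√(2b))²/2 = 0.86000/2 = 0.43000.
(Check via u − w = 2F/√(2b): u − w = 78.37286, 2F/√(2b) = 78.37270.)

b = 0.43 N·s/m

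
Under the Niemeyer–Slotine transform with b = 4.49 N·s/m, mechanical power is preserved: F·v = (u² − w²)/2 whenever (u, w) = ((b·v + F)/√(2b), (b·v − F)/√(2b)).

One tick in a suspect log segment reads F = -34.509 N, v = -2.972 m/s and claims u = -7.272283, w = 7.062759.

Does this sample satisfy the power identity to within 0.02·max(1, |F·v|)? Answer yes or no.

no

F·v = (-34.509)×(-2.972) = 102.560748 W.
(u² − w²)/2 = (52.886100 − 49.882565)/2 = 1.501768 W.
|Δ| = 101.058980;  2% of max(1, |F·v|) = 2.051215.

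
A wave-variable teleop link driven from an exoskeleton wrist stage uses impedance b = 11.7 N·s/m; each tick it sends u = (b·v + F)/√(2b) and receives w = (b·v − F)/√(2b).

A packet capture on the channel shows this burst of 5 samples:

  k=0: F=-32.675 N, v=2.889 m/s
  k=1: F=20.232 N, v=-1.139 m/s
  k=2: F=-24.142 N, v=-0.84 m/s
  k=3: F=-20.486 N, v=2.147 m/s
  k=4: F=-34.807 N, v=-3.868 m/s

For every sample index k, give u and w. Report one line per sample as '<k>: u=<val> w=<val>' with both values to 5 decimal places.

0: u=0.23283 w=13.74228
1: u=1.42758 w=-6.93732
2: u=-7.02243 w=2.95906
3: u=0.95794 w=9.42786
4: u=-16.55091 w=-2.15998

k=0: b·v=11.7×2.889=33.80130; √(2b)=4.83735; u=(33.80130+(-32.675))/4.83735=0.23283, w=(33.80130−(-32.675))/4.83735=13.74228
k=1: b·v=11.7×(-1.139)=-13.32630; √(2b)=4.83735; u=(-13.32630+20.232)/4.83735=1.42758, w=(-13.32630−20.232)/4.83735=-6.93732
k=2: b·v=11.7×(-0.84)=-9.82800; √(2b)=4.83735; u=(-9.82800+(-24.142))/4.83735=-7.02243, w=(-9.82800−(-24.142))/4.83735=2.95906
k=3: b·v=11.7×2.147=25.11990; √(2b)=4.83735; u=(25.11990+(-20.486))/4.83735=0.95794, w=(25.11990−(-20.486))/4.83735=9.42786
k=4: b·v=11.7×(-3.868)=-45.25560; √(2b)=4.83735; u=(-45.25560+(-34.807))/4.83735=-16.55091, w=(-45.25560−(-34.807))/4.83735=-2.15998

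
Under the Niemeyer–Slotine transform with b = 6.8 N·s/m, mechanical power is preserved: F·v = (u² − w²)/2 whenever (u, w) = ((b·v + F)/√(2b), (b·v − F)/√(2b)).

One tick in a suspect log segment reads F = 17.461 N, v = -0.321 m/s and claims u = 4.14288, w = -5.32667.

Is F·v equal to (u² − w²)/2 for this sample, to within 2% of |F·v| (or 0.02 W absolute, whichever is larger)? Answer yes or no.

yes

F·v = 17.461×(-0.321) = -5.6050 W.
(u² − w²)/2 = (17.1635 − 28.3734)/2 = -5.6050 W.
|Δ| = 0.0000;  2% of max(1, |F·v|) = 0.1121.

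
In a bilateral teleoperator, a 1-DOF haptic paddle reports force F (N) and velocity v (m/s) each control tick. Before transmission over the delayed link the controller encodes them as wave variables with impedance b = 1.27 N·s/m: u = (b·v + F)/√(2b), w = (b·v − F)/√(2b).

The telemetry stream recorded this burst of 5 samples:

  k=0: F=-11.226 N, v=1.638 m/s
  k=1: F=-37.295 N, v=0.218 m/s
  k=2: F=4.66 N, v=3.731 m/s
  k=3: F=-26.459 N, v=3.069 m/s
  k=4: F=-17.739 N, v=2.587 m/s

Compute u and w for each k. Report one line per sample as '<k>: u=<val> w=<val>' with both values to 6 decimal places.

k=0: b·v=1.27×1.638=2.080260; √(2b)=1.593738; u=(2.080260+(-11.226))/1.593738=-5.738548, w=(2.080260−(-11.226))/1.593738=8.349090
k=1: b·v=1.27×0.218=0.276860; √(2b)=1.593738; u=(0.276860+(-37.295))/1.593738=-23.227247, w=(0.276860−(-37.295))/1.593738=23.574682
k=2: b·v=1.27×3.731=4.738370; √(2b)=1.593738; u=(4.738370+4.66)/1.593738=5.897062, w=(4.738370−4.66)/1.593738=0.049174
k=3: b·v=1.27×3.069=3.897630; √(2b)=1.593738; u=(3.897630+(-26.459))/1.593738=-14.156263, w=(3.897630−(-26.459))/1.593738=19.047444
k=4: b·v=1.27×2.587=3.285490; √(2b)=1.593738; u=(3.285490+(-17.739))/1.593738=-9.068939, w=(3.285490−(-17.739))/1.593738=13.191938

0: u=-5.738548 w=8.349090
1: u=-23.227247 w=23.574682
2: u=5.897062 w=0.049174
3: u=-14.156263 w=19.047444
4: u=-9.068939 w=13.191938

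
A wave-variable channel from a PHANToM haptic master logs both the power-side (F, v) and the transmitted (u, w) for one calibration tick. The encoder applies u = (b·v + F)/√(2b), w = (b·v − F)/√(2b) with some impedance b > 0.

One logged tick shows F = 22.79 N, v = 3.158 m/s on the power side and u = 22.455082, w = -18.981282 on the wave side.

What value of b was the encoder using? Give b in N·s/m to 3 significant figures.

b = 0.605 N·s/m

u + w = 3.473800;  u + w = √(2b)·v, so √(2b) = 3.473800/3.158 = 1.100000.
b = (√(2b))²/2 = 1.210000/2 = 0.605000.
(Check via u − w = 2F/√(2b): u − w = 41.436364, 2F/√(2b) = 41.436364.)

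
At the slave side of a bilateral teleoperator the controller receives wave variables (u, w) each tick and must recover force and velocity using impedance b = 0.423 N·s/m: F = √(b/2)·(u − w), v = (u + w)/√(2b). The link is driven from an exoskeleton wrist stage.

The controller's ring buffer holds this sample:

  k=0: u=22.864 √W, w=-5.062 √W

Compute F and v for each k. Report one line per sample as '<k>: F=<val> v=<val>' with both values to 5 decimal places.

k=0: u−w=27.92600, u+w=17.80200; √(b/2)=0.45989, √(2b)=0.91978; F=0.45989×27.926=12.84292, v=17.80200/0.91978=19.35457

0: F=12.84292 v=19.35457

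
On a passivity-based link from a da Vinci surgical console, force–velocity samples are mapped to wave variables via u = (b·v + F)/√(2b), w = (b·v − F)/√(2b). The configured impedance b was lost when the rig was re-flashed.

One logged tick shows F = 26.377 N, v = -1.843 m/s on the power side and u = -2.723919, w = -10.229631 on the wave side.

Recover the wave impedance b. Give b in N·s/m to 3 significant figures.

b = 24.7 N·s/m

u + w = -12.953550;  u + w = √(2b)·v, so √(2b) = -12.953550/(-1.843) = 7.028513.
b = (√(2b))²/2 = 49.399999/2 = 24.700000.
(Check via u − w = 2F/√(2b): u − w = 7.505712, 2F/√(2b) = 7.505712.)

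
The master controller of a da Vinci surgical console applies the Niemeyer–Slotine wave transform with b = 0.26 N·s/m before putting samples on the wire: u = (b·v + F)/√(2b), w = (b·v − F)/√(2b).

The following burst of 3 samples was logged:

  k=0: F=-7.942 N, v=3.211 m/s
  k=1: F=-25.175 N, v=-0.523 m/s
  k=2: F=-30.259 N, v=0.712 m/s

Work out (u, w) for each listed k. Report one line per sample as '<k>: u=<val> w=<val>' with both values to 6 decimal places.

0: u=-9.855830 w=12.171315
1: u=-35.100014 w=34.722873
2: u=-41.704968 w=42.218398

k=0: b·v=0.26×3.211=0.834860; √(2b)=0.721110; u=(0.834860+(-7.942))/0.721110=-9.855830, w=(0.834860−(-7.942))/0.721110=12.171315
k=1: b·v=0.26×(-0.523)=-0.135980; √(2b)=0.721110; u=(-0.135980+(-25.175))/0.721110=-35.100014, w=(-0.135980−(-25.175))/0.721110=34.722873
k=2: b·v=0.26×0.712=0.185120; √(2b)=0.721110; u=(0.185120+(-30.259))/0.721110=-41.704968, w=(0.185120−(-30.259))/0.721110=42.218398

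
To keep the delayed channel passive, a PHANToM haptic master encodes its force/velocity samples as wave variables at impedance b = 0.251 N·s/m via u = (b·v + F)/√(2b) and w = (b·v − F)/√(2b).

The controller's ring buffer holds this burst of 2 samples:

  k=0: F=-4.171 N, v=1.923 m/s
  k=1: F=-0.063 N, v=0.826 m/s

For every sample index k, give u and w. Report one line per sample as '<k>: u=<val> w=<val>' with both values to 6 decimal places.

k=0: b·v=0.251×1.923=0.482673; √(2b)=0.708520; u=(0.482673+(-4.171))/0.708520=-5.205681, w=(0.482673−(-4.171))/0.708520=6.568164
k=1: b·v=0.251×0.826=0.207326; √(2b)=0.708520; u=(0.207326+(-0.063))/0.708520=0.203701, w=(0.207326−(-0.063))/0.708520=0.381536

0: u=-5.205681 w=6.568164
1: u=0.203701 w=0.381536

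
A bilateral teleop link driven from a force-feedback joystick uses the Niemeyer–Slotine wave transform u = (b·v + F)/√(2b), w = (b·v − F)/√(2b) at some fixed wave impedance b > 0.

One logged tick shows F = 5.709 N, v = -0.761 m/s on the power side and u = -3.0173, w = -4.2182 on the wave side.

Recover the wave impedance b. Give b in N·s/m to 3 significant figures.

b = 45.2 N·s/m

u + w = -7.23550;  u + w = √(2b)·v, so √(2b) = -7.23550/(-0.761) = 9.50788.
b = (√(2b))²/2 = 90.39987/2 = 45.19993.
(Check via u − w = 2F/√(2b): u − w = 1.20090, 2F/√(2b) = 1.20090.)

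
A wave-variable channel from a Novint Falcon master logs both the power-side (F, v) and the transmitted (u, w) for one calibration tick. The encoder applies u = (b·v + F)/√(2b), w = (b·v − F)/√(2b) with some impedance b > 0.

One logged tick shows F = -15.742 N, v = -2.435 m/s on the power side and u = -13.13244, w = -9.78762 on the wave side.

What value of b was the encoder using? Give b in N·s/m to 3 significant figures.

u + w = -22.92006;  u + w = √(2b)·v, so √(2b) = -22.92006/(-2.435) = 9.41276.
b = (√(2b))²/2 = 88.59997/2 = 44.29998.
(Check via u − w = 2F/√(2b): u − w = -3.34482, 2F/√(2b) = -3.34482.)

b = 44.3 N·s/m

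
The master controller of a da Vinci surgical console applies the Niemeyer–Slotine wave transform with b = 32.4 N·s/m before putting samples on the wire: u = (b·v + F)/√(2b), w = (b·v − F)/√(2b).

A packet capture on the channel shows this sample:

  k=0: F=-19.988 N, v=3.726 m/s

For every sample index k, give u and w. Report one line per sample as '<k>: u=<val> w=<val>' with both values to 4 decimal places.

k=0: b·v=32.4×3.726=120.7224; √(2b)=8.0498; u=(120.7224+(-19.988))/8.0498=12.5138, w=(120.7224−(-19.988))/8.0498=17.4799

0: u=12.5138 w=17.4799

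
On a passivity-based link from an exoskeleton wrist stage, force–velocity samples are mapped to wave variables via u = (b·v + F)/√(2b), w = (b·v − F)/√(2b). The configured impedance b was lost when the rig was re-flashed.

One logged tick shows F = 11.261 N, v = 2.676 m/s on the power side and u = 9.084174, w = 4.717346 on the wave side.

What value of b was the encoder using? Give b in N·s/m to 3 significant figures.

u + w = 13.801520;  u + w = √(2b)·v, so √(2b) = 13.801520/2.676 = 5.157519.
b = (√(2b))²/2 = 26.599999/2 = 13.299999.
(Check via u − w = 2F/√(2b): u − w = 4.366828, 2F/√(2b) = 4.366829.)

b = 13.3 N·s/m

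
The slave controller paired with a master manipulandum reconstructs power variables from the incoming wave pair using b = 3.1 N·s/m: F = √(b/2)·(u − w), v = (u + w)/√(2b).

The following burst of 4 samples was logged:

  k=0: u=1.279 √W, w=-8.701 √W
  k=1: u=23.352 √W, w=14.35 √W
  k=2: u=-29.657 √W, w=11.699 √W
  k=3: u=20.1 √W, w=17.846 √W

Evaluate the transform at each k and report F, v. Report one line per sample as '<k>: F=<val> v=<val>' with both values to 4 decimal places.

0: F=12.4250 v=-2.9807
1: F=11.2074 v=15.1415
2: F=-51.4878 v=-7.2121
3: F=2.8062 v=15.2395

k=0: u−w=9.9800, u+w=-7.4220; √(b/2)=1.2450, √(2b)=2.4900; F=1.2450×9.98=12.4250, v=-7.4220/2.4900=-2.9807
k=1: u−w=9.0020, u+w=37.7020; √(b/2)=1.2450, √(2b)=2.4900; F=1.2450×9.002=11.2074, v=37.7020/2.4900=15.1415
k=2: u−w=-41.3560, u+w=-17.9580; √(b/2)=1.2450, √(2b)=2.4900; F=1.2450×(-41.356)=-51.4878, v=-17.9580/2.4900=-7.2121
k=3: u−w=2.2540, u+w=37.9460; √(b/2)=1.2450, √(2b)=2.4900; F=1.2450×2.254=2.8062, v=37.9460/2.4900=15.2395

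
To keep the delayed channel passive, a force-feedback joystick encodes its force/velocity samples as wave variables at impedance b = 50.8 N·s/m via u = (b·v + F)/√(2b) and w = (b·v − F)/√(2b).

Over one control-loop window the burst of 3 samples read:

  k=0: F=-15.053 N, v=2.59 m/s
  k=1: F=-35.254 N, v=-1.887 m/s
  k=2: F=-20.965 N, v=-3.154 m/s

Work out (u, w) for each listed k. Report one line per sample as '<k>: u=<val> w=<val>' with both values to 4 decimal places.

k=0: b·v=50.8×2.59=131.5720; √(2b)=10.0797; u=(131.5720+(-15.053))/10.0797=11.5598, w=(131.5720−(-15.053))/10.0797=14.5466
k=1: b·v=50.8×(-1.887)=-95.8596; √(2b)=10.0797; u=(-95.8596+(-35.254))/10.0797=-13.0077, w=(-95.8596−(-35.254))/10.0797=-6.0126
k=2: b·v=50.8×(-3.154)=-160.2232; √(2b)=10.0797; u=(-160.2232+(-20.965))/10.0797=-17.9756, w=(-160.2232−(-20.965))/10.0797=-13.8157

0: u=11.5598 w=14.5466
1: u=-13.0077 w=-6.0126
2: u=-17.9756 w=-13.8157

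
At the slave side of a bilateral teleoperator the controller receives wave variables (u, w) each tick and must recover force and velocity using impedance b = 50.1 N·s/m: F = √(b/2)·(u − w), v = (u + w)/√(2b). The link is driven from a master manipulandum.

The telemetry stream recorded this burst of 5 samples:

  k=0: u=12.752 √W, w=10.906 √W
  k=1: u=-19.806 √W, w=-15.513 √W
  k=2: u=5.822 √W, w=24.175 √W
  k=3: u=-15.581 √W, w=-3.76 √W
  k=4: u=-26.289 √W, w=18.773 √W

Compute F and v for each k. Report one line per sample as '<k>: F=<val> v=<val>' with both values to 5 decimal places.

k=0: u−w=1.84600, u+w=23.65800; √(b/2)=5.00500, √(2b)=10.01000; F=5.00500×1.846=9.23923, v=23.65800/10.01000=2.36344
k=1: u−w=-4.29300, u+w=-35.31900; √(b/2)=5.00500, √(2b)=10.01000; F=5.00500×(-4.293)=-21.48645, v=-35.31900/10.01000=-3.52837
k=2: u−w=-18.35300, u+w=29.99700; √(b/2)=5.00500, √(2b)=10.01000; F=5.00500×(-18.353)=-91.85672, v=29.99700/10.01000=2.99670
k=3: u−w=-11.82100, u+w=-19.34100; √(b/2)=5.00500, √(2b)=10.01000; F=5.00500×(-11.821)=-59.16408, v=-19.34100/10.01000=-1.93217
k=4: u−w=-45.06200, u+w=-7.51600; √(b/2)=5.00500, √(2b)=10.01000; F=5.00500×(-45.062)=-225.53520, v=-7.51600/10.01000=-0.75085

0: F=9.23923 v=2.36344
1: F=-21.48645 v=-3.52837
2: F=-91.85672 v=2.99670
3: F=-59.16408 v=-1.93217
4: F=-225.53520 v=-0.75085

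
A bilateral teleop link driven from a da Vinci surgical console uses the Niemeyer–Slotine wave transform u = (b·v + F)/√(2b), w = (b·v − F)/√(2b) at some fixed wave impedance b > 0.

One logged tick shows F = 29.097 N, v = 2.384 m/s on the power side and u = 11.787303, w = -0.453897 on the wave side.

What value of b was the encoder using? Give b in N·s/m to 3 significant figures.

b = 11.3 N·s/m

u + w = 11.333406;  u + w = √(2b)·v, so √(2b) = 11.333406/2.384 = 4.753945.
b = (√(2b))²/2 = 22.599998/2 = 11.299999.
(Check via u − w = 2F/√(2b): u − w = 12.241200, 2F/√(2b) = 12.241201.)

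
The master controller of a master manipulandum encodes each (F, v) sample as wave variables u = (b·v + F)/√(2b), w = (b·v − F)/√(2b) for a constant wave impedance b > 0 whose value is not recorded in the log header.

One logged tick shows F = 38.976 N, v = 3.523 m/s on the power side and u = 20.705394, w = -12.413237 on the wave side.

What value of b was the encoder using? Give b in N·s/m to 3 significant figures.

u + w = 8.292157;  u + w = √(2b)·v, so √(2b) = 8.292157/3.523 = 2.353720.
b = (√(2b))²/2 = 5.540000/2 = 2.770000.
(Check via u − w = 2F/√(2b): u − w = 33.118631, 2F/√(2b) = 33.118632.)

b = 2.77 N·s/m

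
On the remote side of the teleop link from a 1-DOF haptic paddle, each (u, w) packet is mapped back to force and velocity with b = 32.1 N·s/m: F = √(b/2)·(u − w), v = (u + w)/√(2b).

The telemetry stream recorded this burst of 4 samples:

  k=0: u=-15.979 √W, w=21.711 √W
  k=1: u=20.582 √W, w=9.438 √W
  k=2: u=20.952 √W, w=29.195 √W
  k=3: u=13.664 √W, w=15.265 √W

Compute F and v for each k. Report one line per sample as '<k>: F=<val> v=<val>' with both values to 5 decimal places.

0: F=-150.99538 v=0.71538
1: F=44.64560 v=3.74665
2: F=-33.02348 v=6.25860
3: F=-6.41400 v=3.61049

k=0: u−w=-37.69000, u+w=5.73200; √(b/2)=4.00625, √(2b)=8.01249; F=4.00625×(-37.69)=-150.99538, v=5.73200/8.01249=0.71538
k=1: u−w=11.14400, u+w=30.02000; √(b/2)=4.00625, √(2b)=8.01249; F=4.00625×11.144=44.64560, v=30.02000/8.01249=3.74665
k=2: u−w=-8.24300, u+w=50.14700; √(b/2)=4.00625, √(2b)=8.01249; F=4.00625×(-8.243)=-33.02348, v=50.14700/8.01249=6.25860
k=3: u−w=-1.60100, u+w=28.92900; √(b/2)=4.00625, √(2b)=8.01249; F=4.00625×(-1.601)=-6.41400, v=28.92900/8.01249=3.61049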